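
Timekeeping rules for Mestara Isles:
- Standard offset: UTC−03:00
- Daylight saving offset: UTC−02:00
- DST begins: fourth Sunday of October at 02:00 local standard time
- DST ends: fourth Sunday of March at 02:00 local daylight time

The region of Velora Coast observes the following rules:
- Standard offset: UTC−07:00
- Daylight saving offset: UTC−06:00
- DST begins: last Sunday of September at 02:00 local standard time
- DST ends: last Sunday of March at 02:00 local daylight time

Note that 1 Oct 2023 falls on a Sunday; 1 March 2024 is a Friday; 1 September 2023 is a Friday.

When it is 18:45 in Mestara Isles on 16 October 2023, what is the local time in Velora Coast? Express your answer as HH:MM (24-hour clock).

1 October 2023 is a Sunday, so the first Sunday is October 1 and the fourth is October 22.
1 March 2024 is a Friday, so the first Sunday is March 3 and the fourth is March 24.
16 October 2023 does not fall between 22 October 2023 and 24 March 2024, so daylight saving is not in effect and Mestara Isles is at UTC−03:00.
18:45 Mestara Isles + 3h = 21:45 UTC.
1 September 2023 is a Friday, so Sundays fall on 3, 10, 17, 24; the last is September 24.
1 March 2024 is a Friday, so Sundays fall on 3, 10, 17, 24, 31; the last is March 31.
At the standard offset (UTC−07:00), 21:45 UTC − 7h = 14:45 Velora Coast standard time.
Daylight saving runs 24 September 2023 – 31 March 2024; the standard-time date in Velora Coast, 16 October 2023, is inside that window, so Velora Coast is at UTC−06:00.
21:45 UTC − 6h = 15:45 Velora Coast.

15:45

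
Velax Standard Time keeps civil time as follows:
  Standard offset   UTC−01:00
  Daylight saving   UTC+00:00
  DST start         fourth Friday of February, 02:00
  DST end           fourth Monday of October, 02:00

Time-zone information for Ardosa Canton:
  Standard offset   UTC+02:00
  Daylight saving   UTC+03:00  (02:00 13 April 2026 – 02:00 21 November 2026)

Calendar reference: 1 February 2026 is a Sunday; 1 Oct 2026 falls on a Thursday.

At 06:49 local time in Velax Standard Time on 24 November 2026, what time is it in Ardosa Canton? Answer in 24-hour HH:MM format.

1 February 2026 is a Sunday, so the first Friday is February 6 and the fourth is February 27.
1 October 2026 is a Thursday, so the first Monday is October 5 and the fourth is October 26.
24 November 2026 is outside the daylight-saving period (27 February – 26 October), so Velax Standard Time is on standard time, UTC−01:00.
06:49 Velax Standard Time + 1h = 07:49 UTC.
At the standard offset (UTC+02:00), 07:49 UTC + 2h = 09:49 Ardosa Canton standard time.
The standard-time date in Ardosa Canton, 24 November 2026, is outside the daylight-saving period (13 April – 21 November), so Ardosa Canton is on standard time, UTC+02:00.
07:49 UTC + 2h = 09:49 Ardosa Canton.

09:49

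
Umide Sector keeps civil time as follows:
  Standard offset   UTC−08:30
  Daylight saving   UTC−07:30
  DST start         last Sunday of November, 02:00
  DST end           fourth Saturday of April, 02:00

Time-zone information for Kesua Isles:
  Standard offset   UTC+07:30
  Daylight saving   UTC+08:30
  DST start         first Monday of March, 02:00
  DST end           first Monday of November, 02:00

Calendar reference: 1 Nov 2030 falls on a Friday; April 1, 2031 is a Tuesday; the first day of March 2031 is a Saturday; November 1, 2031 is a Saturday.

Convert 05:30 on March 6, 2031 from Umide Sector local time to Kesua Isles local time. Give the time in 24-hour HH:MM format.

21:30

1 November 2030 is a Friday, so Sundays fall on 3, 10, 17, 24; the last is November 24.
1 April 2031 is a Tuesday, so the first Saturday is April 5 and the fourth is April 26.
March 6, 2031 falls between 24 November 2030 and 26 April 2031, so daylight saving is in effect and Umide Sector is at UTC−07:30.
05:30 Umide Sector + 7h30m = 13:00 UTC.
1 March 2031 is a Saturday, so the first Monday is March 3.
1 November 2031 is a Saturday, so the first Monday is November 3.
At the standard offset (UTC+07:30), 13:00 UTC + 7h30m = 20:30 Kesua Isles standard time.
The standard-time date in Kesua Isles, March 6, 2031, falls between 3 March and 3 November, so daylight saving is in effect and Kesua Isles is at UTC+08:30.
13:00 UTC + 8h30m = 21:30 Kesua Isles.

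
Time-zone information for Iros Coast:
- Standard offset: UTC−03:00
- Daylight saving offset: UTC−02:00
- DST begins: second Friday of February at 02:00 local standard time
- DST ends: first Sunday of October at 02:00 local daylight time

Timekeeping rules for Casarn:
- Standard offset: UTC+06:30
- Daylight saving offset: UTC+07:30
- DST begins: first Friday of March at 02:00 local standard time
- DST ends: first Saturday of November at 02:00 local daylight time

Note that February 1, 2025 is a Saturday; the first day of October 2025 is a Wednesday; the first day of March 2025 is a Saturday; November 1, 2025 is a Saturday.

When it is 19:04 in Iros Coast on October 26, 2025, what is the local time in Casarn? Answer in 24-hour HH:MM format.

1 February 2025 is a Saturday, so the first Friday is February 7 and the second is February 14.
1 October 2025 is a Wednesday, so the first Sunday is October 5.
Daylight saving runs 14 February – 5 October; October 26, 2025 is outside that window, so Iros Coast is on standard time at UTC−03:00.
19:04 Iros Coast + 3h = 22:04 UTC.
1 March 2025 is a Saturday, so the first Friday is March 7.
1 November 2025 is a Saturday, so the first Saturday is November 1.
At the standard offset (UTC+06:30), 22:04 UTC + 6h30m = 04:34 Casarn standard time (rolling into the next day, 27 October 2025).
The standard-time date in Casarn, October 27, 2025, lies within the daylight-saving period (7 March – 1 November), so Casarn is on daylight time, UTC+07:30.
22:04 UTC + 7h30m = 05:34 Casarn (rolling into the next day, 27 October 2025).

05:34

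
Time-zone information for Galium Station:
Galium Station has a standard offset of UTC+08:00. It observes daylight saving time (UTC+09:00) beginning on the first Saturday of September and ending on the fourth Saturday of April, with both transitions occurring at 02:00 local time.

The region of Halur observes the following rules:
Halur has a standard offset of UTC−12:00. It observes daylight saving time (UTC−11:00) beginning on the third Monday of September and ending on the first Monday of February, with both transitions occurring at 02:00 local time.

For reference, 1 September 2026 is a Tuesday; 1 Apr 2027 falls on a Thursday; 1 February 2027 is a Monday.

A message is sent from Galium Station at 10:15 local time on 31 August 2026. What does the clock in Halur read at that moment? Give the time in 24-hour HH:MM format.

1 September 2026 is a Tuesday, so the first Saturday is September 5.
1 April 2027 is a Thursday, so the first Saturday is April 3 and the fourth is April 24.
Daylight saving runs 5 September 2026 – 24 April 2027; 31 August 2026 is outside that window, so Galium Station is on standard time at UTC+08:00.
10:15 Galium Station − 8h = 02:15 UTC.
1 September 2026 is a Tuesday, so the first Monday is September 7 and the third is September 21.
1 February 2027 is a Monday, so the first Monday is February 1.
At the standard offset (UTC−12:00), 02:15 UTC − 12h = 14:15 Halur standard time (rolling into the previous day, 30 August 2026).
Daylight saving runs 21 September 2026 – 1 February 2027; the standard-time date in Halur, 30 August 2026, is outside that window, so Halur is on standard time at UTC−12:00.
02:15 UTC − 12h = 14:15 Halur (rolling into the previous day, 30 August 2026).

14:15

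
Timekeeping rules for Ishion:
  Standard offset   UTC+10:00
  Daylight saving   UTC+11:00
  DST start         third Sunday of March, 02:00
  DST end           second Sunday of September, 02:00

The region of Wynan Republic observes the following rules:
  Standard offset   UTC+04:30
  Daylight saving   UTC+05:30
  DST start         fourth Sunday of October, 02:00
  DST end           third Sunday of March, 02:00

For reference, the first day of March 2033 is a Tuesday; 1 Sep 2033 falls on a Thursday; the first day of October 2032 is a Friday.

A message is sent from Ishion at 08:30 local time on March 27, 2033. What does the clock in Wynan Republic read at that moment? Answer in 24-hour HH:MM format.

1 March 2033 is a Tuesday, so the first Sunday is March 6 and the third is March 20.
1 September 2033 is a Thursday, so the first Sunday is September 4 and the second is September 11.
March 27, 2033 falls between 20 March and 11 September, so daylight saving is in effect and Ishion is at UTC+11:00.
08:30 Ishion − 11h = 21:30 UTC (rolling into the previous day, 26 March 2033).
1 October 2032 is a Friday, so the first Sunday is October 3 and the fourth is October 24.
1 March 2033 is a Tuesday, so the first Sunday is March 6 and the third is March 20.
At the standard offset (UTC+04:30), 21:30 UTC + 4h30m = 02:00 Wynan Republic standard time (rolling into the next day, 27 March 2033).
The standard-time date in Wynan Republic, March 27, 2033, does not fall between 24 October 2032 and 20 March 2033, so daylight saving is not in effect and Wynan Republic is at UTC+04:30.
21:30 UTC + 4h30m = 02:00 Wynan Republic (rolling into the next day, 27 March 2033).

02:00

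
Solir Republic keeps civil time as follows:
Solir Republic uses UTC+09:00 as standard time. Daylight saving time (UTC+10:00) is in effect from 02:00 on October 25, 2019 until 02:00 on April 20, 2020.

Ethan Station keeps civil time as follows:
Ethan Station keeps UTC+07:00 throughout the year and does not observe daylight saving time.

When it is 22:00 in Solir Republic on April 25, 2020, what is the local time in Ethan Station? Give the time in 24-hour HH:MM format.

20:00

April 25, 2020 is outside the daylight-saving period (25 October 2019 – 20 April 2020), so Solir Republic is on standard time, UTC+09:00.
22:00 Solir Republic − 9h = 13:00 UTC.
Ethan Station stays on UTC+07:00 all year.
13:00 UTC + 7h = 20:00 Ethan Station.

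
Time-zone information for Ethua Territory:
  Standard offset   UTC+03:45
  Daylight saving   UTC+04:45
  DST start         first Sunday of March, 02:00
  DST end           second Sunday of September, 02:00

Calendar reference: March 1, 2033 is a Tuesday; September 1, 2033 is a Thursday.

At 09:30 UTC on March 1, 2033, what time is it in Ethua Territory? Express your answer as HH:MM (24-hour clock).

1 March 2033 is a Tuesday, so the first Sunday is March 6.
1 September 2033 is a Thursday, so the first Sunday is September 4 and the second is September 11.
At the standard offset (UTC+03:45), 09:30 UTC + 3h45m = 13:15 Ethua Territory standard time.
The standard-time date in Ethua Territory, March 1, 2033, is outside the daylight-saving period (6 March – 11 September), so Ethua Territory is on standard time, UTC+03:45.
09:30 UTC + 3h45m = 13:15 local.

13:15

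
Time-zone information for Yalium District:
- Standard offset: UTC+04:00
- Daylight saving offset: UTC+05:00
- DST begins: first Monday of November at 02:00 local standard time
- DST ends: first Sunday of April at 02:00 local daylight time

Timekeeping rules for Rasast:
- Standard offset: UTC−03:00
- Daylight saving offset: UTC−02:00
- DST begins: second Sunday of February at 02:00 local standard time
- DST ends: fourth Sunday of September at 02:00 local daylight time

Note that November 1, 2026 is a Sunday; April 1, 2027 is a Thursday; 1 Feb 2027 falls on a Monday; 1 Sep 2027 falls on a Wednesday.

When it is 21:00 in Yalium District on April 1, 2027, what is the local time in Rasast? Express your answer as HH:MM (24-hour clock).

1 November 2026 is a Sunday, so the first Monday is November 2.
1 April 2027 is a Thursday, so the first Sunday is April 4.
April 1, 2027 falls between 2 November 2026 and 4 April 2027, so daylight saving is in effect and Yalium District is at UTC+05:00.
21:00 Yalium District − 5h = 16:00 UTC.
1 February 2027 is a Monday, so the first Sunday is February 7 and the second is February 14.
1 September 2027 is a Wednesday, so the first Sunday is September 5 and the fourth is September 26.
At the standard offset (UTC−03:00), 16:00 UTC − 3h = 13:00 Rasast standard time.
The standard-time date in Rasast, April 1, 2027, lies within the daylight-saving period (14 February – 26 September), so Rasast is on daylight time, UTC−02:00.
16:00 UTC − 2h = 14:00 Rasast.

14:00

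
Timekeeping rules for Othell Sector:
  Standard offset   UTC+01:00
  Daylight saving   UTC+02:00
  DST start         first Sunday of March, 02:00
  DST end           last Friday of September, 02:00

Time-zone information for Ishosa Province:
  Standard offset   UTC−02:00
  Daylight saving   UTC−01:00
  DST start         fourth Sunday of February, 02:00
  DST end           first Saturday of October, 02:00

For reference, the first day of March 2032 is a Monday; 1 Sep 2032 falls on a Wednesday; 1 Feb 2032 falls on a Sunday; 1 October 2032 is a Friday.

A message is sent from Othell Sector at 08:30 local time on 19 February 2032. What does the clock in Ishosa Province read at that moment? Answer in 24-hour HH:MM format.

05:30

1 March 2032 is a Monday, so the first Sunday is March 7.
1 September 2032 is a Wednesday, so Fridays fall on 3, 10, 17, 24; the last is September 24.
19 February 2032 does not fall between 7 March and 24 September, so daylight saving is not in effect and Othell Sector is at UTC+01:00.
08:30 Othell Sector − 1h = 07:30 UTC.
1 February 2032 is a Sunday, so the first Sunday is February 1 and the fourth is February 22.
1 October 2032 is a Friday, so the first Saturday is October 2.
At the standard offset (UTC−02:00), 07:30 UTC − 2h = 05:30 Ishosa Province standard time.
The standard-time date in Ishosa Province, 19 February 2032, does not fall between 22 February and 2 October, so daylight saving is not in effect and Ishosa Province is at UTC−02:00.
07:30 UTC − 2h = 05:30 Ishosa Province.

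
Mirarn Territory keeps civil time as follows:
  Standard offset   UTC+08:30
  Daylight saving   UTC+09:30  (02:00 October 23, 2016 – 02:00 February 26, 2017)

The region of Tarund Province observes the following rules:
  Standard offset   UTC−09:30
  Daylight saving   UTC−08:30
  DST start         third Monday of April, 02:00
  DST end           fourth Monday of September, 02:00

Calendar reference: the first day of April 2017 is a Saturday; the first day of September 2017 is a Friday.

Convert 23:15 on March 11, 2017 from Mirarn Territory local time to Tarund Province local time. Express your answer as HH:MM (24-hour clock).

March 11, 2017 is outside the daylight-saving period (23 October 2016 – 26 February 2017), so Mirarn Territory is on standard time, UTC+08:30.
23:15 Mirarn Territory − 8h30m = 14:45 UTC.
1 April 2017 is a Saturday, so the first Monday is April 3 and the third is April 17.
1 September 2017 is a Friday, so the first Monday is September 4 and the fourth is September 25.
At the standard offset (UTC−09:30), 14:45 UTC − 9h30m = 05:15 Tarund Province standard time.
The standard-time date in Tarund Province, March 11, 2017, does not fall between 17 April and 25 September, so daylight saving is not in effect and Tarund Province is at UTC−09:30.
14:45 UTC − 9h30m = 05:15 Tarund Province.

05:15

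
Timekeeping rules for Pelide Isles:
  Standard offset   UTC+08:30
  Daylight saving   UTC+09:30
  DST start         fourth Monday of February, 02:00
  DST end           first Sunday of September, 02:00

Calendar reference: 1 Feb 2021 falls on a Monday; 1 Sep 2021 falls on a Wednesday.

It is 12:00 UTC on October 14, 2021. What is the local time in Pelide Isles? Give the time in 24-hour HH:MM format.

20:30

1 February 2021 is a Monday, so the first Monday is February 1 and the fourth is February 22.
1 September 2021 is a Wednesday, so the first Sunday is September 5.
At the standard offset (UTC+08:30), 12:00 UTC + 8h30m = 20:30 Pelide Isles standard time.
The standard-time date in Pelide Isles, October 14, 2021, does not fall between 22 February and 5 September, so daylight saving is not in effect and Pelide Isles is at UTC+08:30.
12:00 UTC + 8h30m = 20:30 local.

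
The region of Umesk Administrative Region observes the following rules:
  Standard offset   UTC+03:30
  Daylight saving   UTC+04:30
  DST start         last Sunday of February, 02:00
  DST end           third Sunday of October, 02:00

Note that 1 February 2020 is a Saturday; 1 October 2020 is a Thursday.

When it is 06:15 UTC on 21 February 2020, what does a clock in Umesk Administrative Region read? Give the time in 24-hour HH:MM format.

09:45

1 February 2020 is a Saturday, so Sundays fall on 2, 9, 16, 23; the last is February 23.
1 October 2020 is a Thursday, so the first Sunday is October 4 and the third is October 18.
At the standard offset (UTC+03:30), 06:15 UTC + 3h30m = 09:45 Umesk Administrative Region standard time.
The standard-time date in Umesk Administrative Region, 21 February 2020, does not fall between 23 February and 18 October, so daylight saving is not in effect and Umesk Administrative Region is at UTC+03:30.
06:15 UTC + 3h30m = 09:45 local.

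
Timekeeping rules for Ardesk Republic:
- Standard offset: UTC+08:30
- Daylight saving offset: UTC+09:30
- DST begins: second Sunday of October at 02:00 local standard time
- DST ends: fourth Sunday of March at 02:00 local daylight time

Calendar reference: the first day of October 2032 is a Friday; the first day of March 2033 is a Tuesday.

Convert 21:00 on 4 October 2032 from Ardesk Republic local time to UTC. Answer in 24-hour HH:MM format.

12:30

1 October 2032 is a Friday, so the first Sunday is October 3 and the second is October 10.
1 March 2033 is a Tuesday, so the first Sunday is March 6 and the fourth is March 27.
4 October 2032 is outside the daylight-saving period (10 October 2032 – 27 March 2033), so Ardesk Republic is on standard time, UTC+08:30.
21:00 local − 8h30m = 12:30 UTC.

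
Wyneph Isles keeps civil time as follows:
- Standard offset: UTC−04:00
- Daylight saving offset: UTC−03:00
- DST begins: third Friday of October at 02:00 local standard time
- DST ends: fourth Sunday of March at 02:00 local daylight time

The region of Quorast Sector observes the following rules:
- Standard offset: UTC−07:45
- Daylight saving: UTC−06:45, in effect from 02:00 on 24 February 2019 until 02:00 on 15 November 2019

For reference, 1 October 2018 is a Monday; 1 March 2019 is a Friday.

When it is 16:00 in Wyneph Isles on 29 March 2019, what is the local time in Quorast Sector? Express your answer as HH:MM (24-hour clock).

1 October 2018 is a Monday, so the first Friday is October 5 and the third is October 19.
1 March 2019 is a Friday, so the first Sunday is March 3 and the fourth is March 24.
Daylight saving runs 19 October 2018 – 24 March 2019; 29 March 2019 is outside that window, so Wyneph Isles is on standard time at UTC−04:00.
16:00 Wyneph Isles + 4h = 20:00 UTC.
At the standard offset (UTC−07:45), 20:00 UTC − 7h45m = 12:15 Quorast Sector standard time.
The standard-time date in Quorast Sector, 29 March 2019, lies within the daylight-saving period (24 February – 15 November), so Quorast Sector is on daylight time, UTC−06:45.
20:00 UTC − 6h45m = 13:15 Quorast Sector.

13:15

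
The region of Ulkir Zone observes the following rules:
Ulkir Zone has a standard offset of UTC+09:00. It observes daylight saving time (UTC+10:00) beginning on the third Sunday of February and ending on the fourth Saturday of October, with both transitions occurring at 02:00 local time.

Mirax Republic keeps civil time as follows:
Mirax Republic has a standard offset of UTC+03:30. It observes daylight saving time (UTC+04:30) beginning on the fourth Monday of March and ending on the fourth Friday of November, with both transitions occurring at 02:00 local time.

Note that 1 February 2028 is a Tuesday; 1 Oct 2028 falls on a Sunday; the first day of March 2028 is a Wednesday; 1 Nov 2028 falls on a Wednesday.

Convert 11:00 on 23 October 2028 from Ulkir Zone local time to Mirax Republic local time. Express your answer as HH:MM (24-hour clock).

05:30

1 February 2028 is a Tuesday, so the first Sunday is February 6 and the third is February 20.
1 October 2028 is a Sunday, so the first Saturday is October 7 and the fourth is October 28.
23 October 2028 lies within the daylight-saving period (20 February – 28 October), so Ulkir Zone is on daylight time, UTC+10:00.
11:00 Ulkir Zone − 10h = 01:00 UTC.
1 March 2028 is a Wednesday, so the first Monday is March 6 and the fourth is March 27.
1 November 2028 is a Wednesday, so the first Friday is November 3 and the fourth is November 24.
At the standard offset (UTC+03:30), 01:00 UTC + 3h30m = 04:30 Mirax Republic standard time.
The standard-time date in Mirax Republic, 23 October 2028, lies within the daylight-saving period (27 March – 24 November), so Mirax Republic is on daylight time, UTC+04:30.
01:00 UTC + 4h30m = 05:30 Mirax Republic.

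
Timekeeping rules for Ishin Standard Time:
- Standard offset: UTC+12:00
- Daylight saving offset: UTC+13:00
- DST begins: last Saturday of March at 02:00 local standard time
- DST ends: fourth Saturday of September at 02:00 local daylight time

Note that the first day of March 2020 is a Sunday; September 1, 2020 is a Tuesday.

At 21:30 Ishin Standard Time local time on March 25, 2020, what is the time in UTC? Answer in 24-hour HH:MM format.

1 March 2020 is a Sunday, so Saturdays fall on 7, 14, 21, 28; the last is March 28.
1 September 2020 is a Tuesday, so the first Saturday is September 5 and the fourth is September 26.
Daylight saving runs 28 March – 26 September; March 25, 2020 is outside that window, so Ishin Standard Time is on standard time at UTC+12:00.
21:30 local − 12h = 09:30 UTC.

09:30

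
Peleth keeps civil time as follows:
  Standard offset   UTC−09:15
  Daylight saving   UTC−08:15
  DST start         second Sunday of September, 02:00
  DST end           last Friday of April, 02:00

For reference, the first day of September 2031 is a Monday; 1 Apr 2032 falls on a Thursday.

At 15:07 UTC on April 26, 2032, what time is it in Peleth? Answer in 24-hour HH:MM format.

1 September 2031 is a Monday, so the first Sunday is September 7 and the second is September 14.
1 April 2032 is a Thursday, so Fridays fall on 2, 9, 16, 23, 30; the last is April 30.
At the standard offset (UTC−09:15), 15:07 UTC − 9h15m = 05:52 Peleth standard time.
Daylight saving runs 14 September 2031 – 30 April 2032; the standard-time date in Peleth, April 26, 2032, is inside that window, so Peleth is at UTC−08:15.
15:07 UTC − 8h15m = 06:52 local.

06:52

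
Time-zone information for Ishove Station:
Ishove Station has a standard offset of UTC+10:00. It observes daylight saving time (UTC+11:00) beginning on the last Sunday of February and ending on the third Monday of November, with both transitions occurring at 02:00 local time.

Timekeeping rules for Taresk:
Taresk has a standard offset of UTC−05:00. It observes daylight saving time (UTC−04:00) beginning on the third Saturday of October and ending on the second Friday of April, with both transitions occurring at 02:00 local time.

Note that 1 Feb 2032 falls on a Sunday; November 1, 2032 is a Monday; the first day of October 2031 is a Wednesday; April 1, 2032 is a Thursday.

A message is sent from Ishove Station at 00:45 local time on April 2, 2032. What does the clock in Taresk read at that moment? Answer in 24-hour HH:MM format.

1 February 2032 is a Sunday, so Sundays fall on 1, 8, 15, 22, 29; the last is February 29.
1 November 2032 is a Monday, so the first Monday is November 1 and the third is November 15.
Daylight saving runs 29 February – 15 November; April 2, 2032 is inside that window, so Ishove Station is at UTC+11:00.
00:45 Ishove Station − 11h = 13:45 UTC (rolling into the previous day, 1 April 2032).
1 October 2031 is a Wednesday, so the first Saturday is October 4 and the third is October 18.
1 April 2032 is a Thursday, so the first Friday is April 2 and the second is April 9.
At the standard offset (UTC−05:00), 13:45 UTC − 5h = 08:45 Taresk standard time.
The standard-time date in Taresk, April 1, 2032, falls between 18 October 2031 and 9 April 2032, so daylight saving is in effect and Taresk is at UTC−04:00.
13:45 UTC − 4h = 09:45 Taresk.

09:45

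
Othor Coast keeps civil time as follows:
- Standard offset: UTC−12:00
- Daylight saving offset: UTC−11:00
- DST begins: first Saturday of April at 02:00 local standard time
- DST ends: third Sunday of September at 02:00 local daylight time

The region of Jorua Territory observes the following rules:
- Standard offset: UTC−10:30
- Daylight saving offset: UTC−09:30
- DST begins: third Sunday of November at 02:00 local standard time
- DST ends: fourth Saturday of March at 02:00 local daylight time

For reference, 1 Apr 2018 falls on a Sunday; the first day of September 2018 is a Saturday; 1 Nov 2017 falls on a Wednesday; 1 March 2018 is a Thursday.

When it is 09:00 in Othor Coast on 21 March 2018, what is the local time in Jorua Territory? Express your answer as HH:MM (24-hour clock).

1 April 2018 is a Sunday, so the first Saturday is April 7.
1 September 2018 is a Saturday, so the first Sunday is September 2 and the third is September 16.
21 March 2018 is outside the daylight-saving period (7 April – 16 September), so Othor Coast is on standard time, UTC−12:00.
09:00 Othor Coast + 12h = 21:00 UTC.
1 November 2017 is a Wednesday, so the first Sunday is November 5 and the third is November 19.
1 March 2018 is a Thursday, so the first Saturday is March 3 and the fourth is March 24.
At the standard offset (UTC−10:30), 21:00 UTC − 10h30m = 10:30 Jorua Territory standard time.
The standard-time date in Jorua Territory, 21 March 2018, falls between 19 November 2017 and 24 March 2018, so daylight saving is in effect and Jorua Territory is at UTC−09:30.
21:00 UTC − 9h30m = 11:30 Jorua Territory.

11:30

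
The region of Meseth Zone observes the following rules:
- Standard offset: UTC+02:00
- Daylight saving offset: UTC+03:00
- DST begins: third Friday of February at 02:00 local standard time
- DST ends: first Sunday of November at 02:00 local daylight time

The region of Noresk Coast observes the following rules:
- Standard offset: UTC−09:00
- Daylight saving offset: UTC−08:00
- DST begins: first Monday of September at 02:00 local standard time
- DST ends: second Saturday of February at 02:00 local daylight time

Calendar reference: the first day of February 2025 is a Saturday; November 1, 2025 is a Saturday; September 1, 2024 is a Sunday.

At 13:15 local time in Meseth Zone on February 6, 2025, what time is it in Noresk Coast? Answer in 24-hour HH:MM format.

03:15

1 February 2025 is a Saturday, so the first Friday is February 7 and the third is February 21.
1 November 2025 is a Saturday, so the first Sunday is November 2.
February 6, 2025 does not fall between 21 February and 2 November, so daylight saving is not in effect and Meseth Zone is at UTC+02:00.
13:15 Meseth Zone − 2h = 11:15 UTC.
1 September 2024 is a Sunday, so the first Monday is September 2.
1 February 2025 is a Saturday, so the first Saturday is February 1 and the second is February 8.
At the standard offset (UTC−09:00), 11:15 UTC − 9h = 02:15 Noresk Coast standard time.
Daylight saving runs 2 September 2024 – 8 February 2025; the standard-time date in Noresk Coast, February 6, 2025, is inside that window, so Noresk Coast is at UTC−08:00.
11:15 UTC − 8h = 03:15 Noresk Coast.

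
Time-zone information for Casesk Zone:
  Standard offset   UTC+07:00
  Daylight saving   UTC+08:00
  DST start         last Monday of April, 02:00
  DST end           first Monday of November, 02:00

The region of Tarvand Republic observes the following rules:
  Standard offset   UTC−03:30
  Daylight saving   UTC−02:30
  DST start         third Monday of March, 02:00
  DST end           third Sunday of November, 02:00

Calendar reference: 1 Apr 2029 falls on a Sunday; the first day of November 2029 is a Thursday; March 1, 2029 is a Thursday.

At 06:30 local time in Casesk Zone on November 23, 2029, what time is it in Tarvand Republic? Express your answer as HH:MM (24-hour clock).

1 April 2029 is a Sunday, so Mondays fall on 2, 9, 16, 23, 30; the last is April 30.
1 November 2029 is a Thursday, so the first Monday is November 5.
November 23, 2029 does not fall between 30 April and 5 November, so daylight saving is not in effect and Casesk Zone is at UTC+07:00.
06:30 Casesk Zone − 7h = 23:30 UTC (rolling into the previous day, 22 November 2029).
1 March 2029 is a Thursday, so the first Monday is March 5 and the third is March 19.
1 November 2029 is a Thursday, so the first Sunday is November 4 and the third is November 18.
At the standard offset (UTC−03:30), 23:30 UTC − 3h30m = 20:00 Tarvand Republic standard time.
The standard-time date in Tarvand Republic, November 22, 2029, does not fall between 19 March and 18 November, so daylight saving is not in effect and Tarvand Republic is at UTC−03:30.
23:30 UTC − 3h30m = 20:00 Tarvand Republic.

20:00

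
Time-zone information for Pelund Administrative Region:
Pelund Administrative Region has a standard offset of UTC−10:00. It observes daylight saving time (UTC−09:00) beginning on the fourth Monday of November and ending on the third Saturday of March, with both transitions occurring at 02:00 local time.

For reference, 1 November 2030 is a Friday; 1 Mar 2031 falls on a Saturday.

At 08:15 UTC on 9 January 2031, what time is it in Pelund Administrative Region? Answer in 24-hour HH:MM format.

23:15

1 November 2030 is a Friday, so the first Monday is November 4 and the fourth is November 25.
1 March 2031 is a Saturday, so the first Saturday is March 1 and the third is March 15.
At the standard offset (UTC−10:00), 08:15 UTC − 10h = 22:15 Pelund Administrative Region standard time (rolling into the previous day, 8 January 2031).
The standard-time date in Pelund Administrative Region, 8 January 2031, falls between 25 November 2030 and 15 March 2031, so daylight saving is in effect and Pelund Administrative Region is at UTC−09:00.
08:15 UTC − 9h = 23:15 local (rolling into the previous day, 8 January 2031).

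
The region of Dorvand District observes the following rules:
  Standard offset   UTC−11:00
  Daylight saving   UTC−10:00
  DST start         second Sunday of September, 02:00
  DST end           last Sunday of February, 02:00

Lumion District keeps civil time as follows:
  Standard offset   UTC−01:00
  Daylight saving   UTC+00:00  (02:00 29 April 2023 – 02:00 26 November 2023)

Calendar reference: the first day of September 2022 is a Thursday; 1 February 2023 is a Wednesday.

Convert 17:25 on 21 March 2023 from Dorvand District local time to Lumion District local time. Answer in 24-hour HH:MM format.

1 September 2022 is a Thursday, so the first Sunday is September 4 and the second is September 11.
1 February 2023 is a Wednesday, so Sundays fall on 5, 12, 19, 26; the last is February 26.
21 March 2023 is outside the daylight-saving period (11 September 2022 – 26 February 2023), so Dorvand District is on standard time, UTC−11:00.
17:25 Dorvand District + 11h = 04:25 UTC (rolling into the next day, 22 March 2023).
At the standard offset (UTC−01:00), 04:25 UTC − 1h = 03:25 Lumion District standard time.
The standard-time date in Lumion District, 22 March 2023, is outside the daylight-saving period (29 April – 26 November), so Lumion District is on standard time, UTC−01:00.
04:25 UTC − 1h = 03:25 Lumion District.

03:25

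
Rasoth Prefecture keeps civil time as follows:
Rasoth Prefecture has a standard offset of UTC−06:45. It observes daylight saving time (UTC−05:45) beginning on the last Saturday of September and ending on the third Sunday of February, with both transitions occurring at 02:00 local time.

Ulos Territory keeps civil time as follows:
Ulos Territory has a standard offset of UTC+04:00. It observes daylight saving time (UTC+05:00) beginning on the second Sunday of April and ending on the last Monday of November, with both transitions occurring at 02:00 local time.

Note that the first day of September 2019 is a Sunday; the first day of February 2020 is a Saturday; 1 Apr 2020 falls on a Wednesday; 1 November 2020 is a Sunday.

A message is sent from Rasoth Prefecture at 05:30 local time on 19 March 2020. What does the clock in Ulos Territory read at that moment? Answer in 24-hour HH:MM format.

1 September 2019 is a Sunday, so Saturdays fall on 7, 14, 21, 28; the last is September 28.
1 February 2020 is a Saturday, so the first Sunday is February 2 and the third is February 16.
19 March 2020 is outside the daylight-saving period (28 September 2019 – 16 February 2020), so Rasoth Prefecture is on standard time, UTC−06:45.
05:30 Rasoth Prefecture + 6h45m = 12:15 UTC.
1 April 2020 is a Wednesday, so the first Sunday is April 5 and the second is April 12.
1 November 2020 is a Sunday, so Mondays fall on 2, 9, 16, 23, 30; the last is November 30.
At the standard offset (UTC+04:00), 12:15 UTC + 4h = 16:15 Ulos Territory standard time.
The standard-time date in Ulos Territory, 19 March 2020, is outside the daylight-saving period (12 April – 30 November), so Ulos Territory is on standard time, UTC+04:00.
12:15 UTC + 4h = 16:15 Ulos Territory.

16:15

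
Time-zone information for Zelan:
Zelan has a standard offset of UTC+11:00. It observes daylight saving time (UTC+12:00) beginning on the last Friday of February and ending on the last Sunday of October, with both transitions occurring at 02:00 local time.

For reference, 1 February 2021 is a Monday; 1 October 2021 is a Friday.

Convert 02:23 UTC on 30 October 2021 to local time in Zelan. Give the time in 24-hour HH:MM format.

1 February 2021 is a Monday, so Fridays fall on 5, 12, 19, 26; the last is February 26.
1 October 2021 is a Friday, so Sundays fall on 3, 10, 17, 24, 31; the last is October 31.
At the standard offset (UTC+11:00), 02:23 UTC + 11h = 13:23 Zelan standard time.
Daylight saving runs 26 February – 31 October; the standard-time date in Zelan, 30 October 2021, is inside that window, so Zelan is at UTC+12:00.
02:23 UTC + 12h = 14:23 local.

14:23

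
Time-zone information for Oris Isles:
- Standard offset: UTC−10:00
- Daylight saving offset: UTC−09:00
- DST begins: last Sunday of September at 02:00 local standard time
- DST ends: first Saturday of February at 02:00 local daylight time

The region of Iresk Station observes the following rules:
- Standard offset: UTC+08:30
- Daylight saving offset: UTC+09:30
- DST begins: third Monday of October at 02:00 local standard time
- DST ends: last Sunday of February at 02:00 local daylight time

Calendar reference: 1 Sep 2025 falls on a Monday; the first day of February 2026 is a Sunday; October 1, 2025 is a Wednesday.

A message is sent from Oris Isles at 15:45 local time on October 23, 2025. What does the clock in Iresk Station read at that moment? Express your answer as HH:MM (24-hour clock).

10:15

1 September 2025 is a Monday, so Sundays fall on 7, 14, 21, 28; the last is September 28.
1 February 2026 is a Sunday, so the first Saturday is February 7.
October 23, 2025 falls between 28 September 2025 and 7 February 2026, so daylight saving is in effect and Oris Isles is at UTC−09:00.
15:45 Oris Isles + 9h = 00:45 UTC (rolling into the next day, 24 October 2025).
1 October 2025 is a Wednesday, so the first Monday is October 6 and the third is October 20.
1 February 2026 is a Sunday, so Sundays fall on 1, 8, 15, 22; the last is February 22.
At the standard offset (UTC+08:30), 00:45 UTC + 8h30m = 09:15 Iresk Station standard time.
The standard-time date in Iresk Station, October 24, 2025, falls between 20 October 2025 and 22 February 2026, so daylight saving is in effect and Iresk Station is at UTC+09:30.
00:45 UTC + 9h30m = 10:15 Iresk Station.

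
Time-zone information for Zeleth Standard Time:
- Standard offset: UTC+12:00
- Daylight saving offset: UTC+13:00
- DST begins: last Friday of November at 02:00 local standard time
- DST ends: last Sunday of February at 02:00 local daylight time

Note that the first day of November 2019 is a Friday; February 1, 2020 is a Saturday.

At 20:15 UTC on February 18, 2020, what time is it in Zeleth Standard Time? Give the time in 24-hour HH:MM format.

09:15

1 November 2019 is a Friday, so Fridays fall on 1, 8, 15, 22, 29; the last is November 29.
1 February 2020 is a Saturday, so Sundays fall on 2, 9, 16, 23; the last is February 23.
At the standard offset (UTC+12:00), 20:15 UTC + 12h = 08:15 Zeleth Standard Time standard time (rolling into the next day, 19 February 2020).
The standard-time date in Zeleth Standard Time, February 19, 2020, falls between 29 November 2019 and 23 February 2020, so daylight saving is in effect and Zeleth Standard Time is at UTC+13:00.
20:15 UTC + 13h = 09:15 local (rolling into the next day, 19 February 2020).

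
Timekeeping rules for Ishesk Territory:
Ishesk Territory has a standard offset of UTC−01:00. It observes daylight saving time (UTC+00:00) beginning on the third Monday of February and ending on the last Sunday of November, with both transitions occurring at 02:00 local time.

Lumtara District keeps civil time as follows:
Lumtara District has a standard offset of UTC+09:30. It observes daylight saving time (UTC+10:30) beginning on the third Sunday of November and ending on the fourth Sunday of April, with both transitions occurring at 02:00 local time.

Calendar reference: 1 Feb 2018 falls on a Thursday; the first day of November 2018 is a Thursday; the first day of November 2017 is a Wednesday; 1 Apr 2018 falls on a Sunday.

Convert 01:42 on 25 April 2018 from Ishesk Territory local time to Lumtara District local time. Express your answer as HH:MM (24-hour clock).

11:12

1 February 2018 is a Thursday, so the first Monday is February 5 and the third is February 19.
1 November 2018 is a Thursday, so Sundays fall on 4, 11, 18, 25; the last is November 25.
25 April 2018 falls between 19 February and 25 November, so daylight saving is in effect and Ishesk Territory is at UTC+00:00.
01:42 Ishesk Territory − 0h = 01:42 UTC.
1 November 2017 is a Wednesday, so the first Sunday is November 5 and the third is November 19.
1 April 2018 is a Sunday, so the first Sunday is April 1 and the fourth is April 22.
At the standard offset (UTC+09:30), 01:42 UTC + 9h30m = 11:12 Lumtara District standard time.
Daylight saving runs 19 November 2017 – 22 April 2018; the standard-time date in Lumtara District, 25 April 2018, is outside that window, so Lumtara District is on standard time at UTC+09:30.
01:42 UTC + 9h30m = 11:12 Lumtara District.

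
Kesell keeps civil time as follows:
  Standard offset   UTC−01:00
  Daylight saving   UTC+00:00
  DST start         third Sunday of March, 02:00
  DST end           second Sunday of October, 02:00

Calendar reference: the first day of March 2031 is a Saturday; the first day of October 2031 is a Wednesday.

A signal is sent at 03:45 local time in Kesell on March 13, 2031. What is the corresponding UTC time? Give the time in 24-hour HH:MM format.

04:45

1 March 2031 is a Saturday, so the first Sunday is March 2 and the third is March 16.
1 October 2031 is a Wednesday, so the first Sunday is October 5 and the second is October 12.
March 13, 2031 is outside the daylight-saving period (16 March – 12 October), so Kesell is on standard time, UTC−01:00.
03:45 local + 1h = 04:45 UTC.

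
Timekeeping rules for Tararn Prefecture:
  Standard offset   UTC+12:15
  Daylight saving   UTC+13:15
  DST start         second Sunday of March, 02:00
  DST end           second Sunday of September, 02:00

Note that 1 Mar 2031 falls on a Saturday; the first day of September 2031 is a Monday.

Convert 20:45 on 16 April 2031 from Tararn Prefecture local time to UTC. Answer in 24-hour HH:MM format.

1 March 2031 is a Saturday, so the first Sunday is March 2 and the second is March 9.
1 September 2031 is a Monday, so the first Sunday is September 7 and the second is September 14.
16 April 2031 lies within the daylight-saving period (9 March – 14 September), so Tararn Prefecture is on daylight time, UTC+13:15.
20:45 local − 13h15m = 07:30 UTC.

07:30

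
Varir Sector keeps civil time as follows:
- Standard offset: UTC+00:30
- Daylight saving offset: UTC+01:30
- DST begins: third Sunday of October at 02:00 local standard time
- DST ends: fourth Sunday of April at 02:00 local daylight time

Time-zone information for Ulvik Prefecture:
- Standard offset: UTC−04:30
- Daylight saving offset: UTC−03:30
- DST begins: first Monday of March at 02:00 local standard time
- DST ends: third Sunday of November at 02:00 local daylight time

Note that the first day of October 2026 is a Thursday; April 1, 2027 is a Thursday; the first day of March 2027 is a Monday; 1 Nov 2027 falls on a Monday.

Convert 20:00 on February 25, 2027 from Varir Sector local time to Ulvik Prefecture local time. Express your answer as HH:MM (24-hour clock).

1 October 2026 is a Thursday, so the first Sunday is October 4 and the third is October 18.
1 April 2027 is a Thursday, so the first Sunday is April 4 and the fourth is April 25.
February 25, 2027 falls between 18 October 2026 and 25 April 2027, so daylight saving is in effect and Varir Sector is at UTC+01:30.
20:00 Varir Sector − 1h30m = 18:30 UTC.
1 March 2027 is a Monday, so the first Monday is March 1.
1 November 2027 is a Monday, so the first Sunday is November 7 and the third is November 21.
At the standard offset (UTC−04:30), 18:30 UTC − 4h30m = 14:00 Ulvik Prefecture standard time.
The standard-time date in Ulvik Prefecture, February 25, 2027, does not fall between 1 March and 21 November, so daylight saving is not in effect and Ulvik Prefecture is at UTC−04:30.
18:30 UTC − 4h30m = 14:00 Ulvik Prefecture.

14:00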